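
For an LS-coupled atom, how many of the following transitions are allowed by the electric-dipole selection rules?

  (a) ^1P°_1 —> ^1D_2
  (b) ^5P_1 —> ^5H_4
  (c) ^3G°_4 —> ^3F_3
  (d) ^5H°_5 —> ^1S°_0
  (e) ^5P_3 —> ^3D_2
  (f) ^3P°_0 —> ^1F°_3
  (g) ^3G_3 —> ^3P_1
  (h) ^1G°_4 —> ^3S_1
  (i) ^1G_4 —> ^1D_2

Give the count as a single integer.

(a) allowed
(b) forbidden (parity, ΔL, ΔJ fail)
(c) allowed
(d) forbidden (parity, ΔS, ΔL, ΔJ fail)
(e) forbidden (parity, ΔS fail)
(f) forbidden (parity, ΔS, ΔL, ΔJ fail)
(g) forbidden (parity, ΔL, ΔJ fail)
(h) forbidden (ΔS, ΔL, ΔJ fail)
(i) forbidden (parity, ΔL, ΔJ fail)
Total allowed: 2 of 9.

2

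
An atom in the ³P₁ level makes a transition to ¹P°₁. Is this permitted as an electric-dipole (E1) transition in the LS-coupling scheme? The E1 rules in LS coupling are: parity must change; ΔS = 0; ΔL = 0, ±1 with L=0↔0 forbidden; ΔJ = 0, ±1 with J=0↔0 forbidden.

forbidden

ΔL = 0, ±1 (not L=0↔0): L: 1 → 1, ΔL = +0 — ✓.
Parity must change: even → odd — ✓.
ΔS = 0: S: 1 → 0 — ✗.
ΔJ = 0, ±1 (not J=0↔0): J: 1 → 1, ΔJ = +0 — ✓.
Rule(s) violated: ΔS.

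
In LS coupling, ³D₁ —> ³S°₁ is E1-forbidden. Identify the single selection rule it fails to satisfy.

the ΔL = 0, ±1 rule

Reading off the term symbols: S 1→1, L 2→0, J 1→1, parity even→odd.
ΔJ = 0, ±1 (not J=0↔0): J: 1 → 1, ΔJ = +0 — ok.
ΔS = 0: S: 1 → 1 — ok.
Parity must change: even → odd — ok.
ΔL = 0, ±1 (not L=0↔0): L: 2 → 0, ΔL = -2 — fails.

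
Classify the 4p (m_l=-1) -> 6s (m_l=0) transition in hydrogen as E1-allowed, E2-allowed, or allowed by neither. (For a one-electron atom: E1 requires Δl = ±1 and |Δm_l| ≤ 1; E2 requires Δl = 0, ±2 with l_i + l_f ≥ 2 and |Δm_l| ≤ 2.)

Δl = 0 − 1 = -1; l_i + l_f = 1.
Δm_l = +1.
E1 (Δl = ±1, |Δm_l| ≤ 1): satisfied.
E2 (Δl = 0,±2, l_i+l_f ≥ 2, |Δm_l| ≤ 2): not satisfied.

E1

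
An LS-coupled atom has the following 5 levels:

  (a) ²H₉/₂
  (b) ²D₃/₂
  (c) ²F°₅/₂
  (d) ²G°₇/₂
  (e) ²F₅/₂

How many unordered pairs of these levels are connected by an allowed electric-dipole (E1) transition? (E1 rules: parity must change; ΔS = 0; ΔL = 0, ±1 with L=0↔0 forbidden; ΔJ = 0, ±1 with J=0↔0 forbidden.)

(a)–(b): forbidden (parity, ΔL, ΔJ).
(a)–(c): forbidden (ΔL, ΔJ).
(a)–(d): allowed.
(a)–(e): forbidden (parity, ΔL, ΔJ).
(b)–(c): allowed.
(b)–(d): forbidden (ΔL, ΔJ).
(b)–(e): forbidden (parity).
(c)–(d): forbidden (parity).
(c)–(e): allowed.
(d)–(e): allowed.
Allowed pairs: 4 of 10.

4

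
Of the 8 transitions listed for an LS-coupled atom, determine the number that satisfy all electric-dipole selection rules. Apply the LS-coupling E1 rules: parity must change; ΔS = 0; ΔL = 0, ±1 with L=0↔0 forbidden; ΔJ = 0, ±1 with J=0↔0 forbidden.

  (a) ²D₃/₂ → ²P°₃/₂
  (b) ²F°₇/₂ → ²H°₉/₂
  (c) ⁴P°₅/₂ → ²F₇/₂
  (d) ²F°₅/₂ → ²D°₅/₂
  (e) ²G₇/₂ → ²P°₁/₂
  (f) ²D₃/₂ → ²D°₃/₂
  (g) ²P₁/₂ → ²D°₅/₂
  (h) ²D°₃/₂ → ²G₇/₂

2

(a) allowed
(b) forbidden (parity, ΔL fail)
(c) forbidden (ΔS, ΔL fail)
(d) forbidden (parity fails)
(e) forbidden (ΔL, ΔJ fail)
(f) allowed
(g) forbidden (ΔJ fails)
(h) forbidden (ΔL, ΔJ fail)
Total allowed: 2 of 8.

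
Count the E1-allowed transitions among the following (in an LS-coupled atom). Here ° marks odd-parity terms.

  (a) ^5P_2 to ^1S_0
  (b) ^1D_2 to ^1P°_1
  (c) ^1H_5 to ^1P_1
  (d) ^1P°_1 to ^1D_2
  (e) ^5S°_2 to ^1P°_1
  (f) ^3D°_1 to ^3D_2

(a) forbidden (parity, ΔS, ΔJ fail)
(b) allowed
(c) forbidden (parity, ΔL, ΔJ fail)
(d) allowed
(e) forbidden (parity, ΔS fail)
(f) allowed
Total allowed: 3 of 6.

3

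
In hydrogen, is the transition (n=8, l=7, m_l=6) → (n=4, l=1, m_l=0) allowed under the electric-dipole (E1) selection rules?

forbidden

l: 7 → 1 (Δl = -6). Δl = ±1 fails.
Δm_l = 0 − (6) = -6. E1 requires Δm_l = 0, ±1: fails.
The transition is electric-dipole forbidden.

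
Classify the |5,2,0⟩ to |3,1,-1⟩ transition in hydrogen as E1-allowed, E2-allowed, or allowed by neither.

E1

Δl = 1 − 2 = -1; l_i + l_f = 3.
Δm_l = -1.
E1 (Δl = ±1, |Δm_l| ≤ 1): satisfied.
E2 (Δl = 0,±2, l_i+l_f ≥ 2, |Δm_l| ≤ 2): not satisfied.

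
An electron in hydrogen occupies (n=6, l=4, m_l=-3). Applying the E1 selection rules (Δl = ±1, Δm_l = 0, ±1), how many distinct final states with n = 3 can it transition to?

0

E1 requires l_f ∈ {3, 5}, but neither lies in [0, 2], so no final state is reachable.
Total: 0.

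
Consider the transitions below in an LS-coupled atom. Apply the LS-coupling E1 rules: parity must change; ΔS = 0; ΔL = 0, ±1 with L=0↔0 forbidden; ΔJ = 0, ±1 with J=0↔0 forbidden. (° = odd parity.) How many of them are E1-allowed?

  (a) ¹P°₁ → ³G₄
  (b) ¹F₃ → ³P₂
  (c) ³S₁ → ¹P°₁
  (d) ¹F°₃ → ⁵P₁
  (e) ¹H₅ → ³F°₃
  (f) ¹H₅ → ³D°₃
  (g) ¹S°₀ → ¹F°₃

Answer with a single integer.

(a) forbidden (ΔS, ΔL, ΔJ fail)
(b) forbidden (parity, ΔS, ΔL fail)
(c) forbidden (ΔS fails)
(d) forbidden (ΔS, ΔL, ΔJ fail)
(e) forbidden (ΔS, ΔL, ΔJ fail)
(f) forbidden (ΔS, ΔL, ΔJ fail)
(g) forbidden (parity, ΔL, ΔJ fail)
Total allowed: 0 of 7.

0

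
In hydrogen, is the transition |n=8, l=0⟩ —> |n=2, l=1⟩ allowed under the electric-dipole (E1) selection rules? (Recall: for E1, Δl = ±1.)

allowed

Initial l = 0, final l = 1, so Δl = +1. E1 requires Δl = ±1: ✓.
All E1 selection rules are satisfied.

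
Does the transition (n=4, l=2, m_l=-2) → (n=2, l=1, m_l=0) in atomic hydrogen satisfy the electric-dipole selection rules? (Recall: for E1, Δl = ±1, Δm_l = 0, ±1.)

l: 2 → 1 (Δl = -1). Δl = ±1 satisfied.
Δm_l = 0 − (-2) = +2. E1 requires Δm_l = 0, ±1: violated.
The transition is electric-dipole forbidden.

forbidden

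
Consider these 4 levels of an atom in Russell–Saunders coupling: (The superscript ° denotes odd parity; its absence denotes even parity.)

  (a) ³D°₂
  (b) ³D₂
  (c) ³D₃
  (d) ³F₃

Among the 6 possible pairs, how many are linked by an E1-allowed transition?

(a)–(b): allowed.
(a)–(c): allowed.
(a)–(d): allowed.
(b)–(c): forbidden (parity).
(b)–(d): forbidden (parity).
(c)–(d): forbidden (parity).
Allowed pairs: 3 of 6.

3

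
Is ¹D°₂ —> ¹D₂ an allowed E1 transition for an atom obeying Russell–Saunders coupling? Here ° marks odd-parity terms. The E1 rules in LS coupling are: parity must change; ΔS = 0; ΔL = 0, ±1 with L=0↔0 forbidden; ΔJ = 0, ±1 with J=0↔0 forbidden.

Reading off the term symbols: S 0→0, L 2→2, J 2→2, parity odd→even.
Parity must change: odd → even — ok.
ΔJ = 0, ±1 (not J=0↔0): J: 2 → 2, ΔJ = +0 — ok.
ΔS = 0: S: 0 → 0 — ok.
ΔL = 0, ±1 (not L=0↔0): L: 2 → 2, ΔL = +0 — ok.
All four E1 rules are satisfied.

allowed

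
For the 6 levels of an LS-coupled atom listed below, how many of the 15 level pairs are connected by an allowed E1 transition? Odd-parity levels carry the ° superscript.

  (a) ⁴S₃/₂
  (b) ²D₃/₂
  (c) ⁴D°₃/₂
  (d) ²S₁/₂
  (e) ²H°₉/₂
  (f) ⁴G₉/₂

0

(a)–(b): forbidden (parity, ΔS, ΔL).
(a)–(c): forbidden (ΔL).
(a)–(d): forbidden (parity, ΔS, ΔL).
(a)–(e): forbidden (ΔS, ΔL, ΔJ).
(a)–(f): forbidden (parity, ΔL, ΔJ).
(b)–(c): forbidden (ΔS).
(b)–(d): forbidden (parity, ΔL).
(b)–(e): forbidden (ΔL, ΔJ).
(b)–(f): forbidden (parity, ΔS, ΔL, ΔJ).
(c)–(d): forbidden (ΔS, ΔL).
(c)–(e): forbidden (parity, ΔS, ΔL, ΔJ).
(c)–(f): forbidden (ΔL, ΔJ).
(d)–(e): forbidden (ΔL, ΔJ).
(d)–(f): forbidden (parity, ΔS, ΔL, ΔJ).
(e)–(f): forbidden (ΔS).
Allowed pairs: 0 of 15.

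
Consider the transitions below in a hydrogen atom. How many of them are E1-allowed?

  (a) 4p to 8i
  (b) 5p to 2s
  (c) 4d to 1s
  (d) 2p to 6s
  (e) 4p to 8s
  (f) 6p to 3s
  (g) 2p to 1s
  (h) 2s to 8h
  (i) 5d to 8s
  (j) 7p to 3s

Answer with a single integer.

(a) forbidden — Δl = +5 (E1 requires Δl = ±1)
(b) allowed
(c) forbidden — Δl = -2 (E1 requires Δl = ±1)
(d) allowed
(e) allowed
(f) allowed
(g) allowed
(h) forbidden — Δl = +5 (E1 requires Δl = ±1)
(i) forbidden — Δl = -2 (E1 requires Δl = ±1)
(j) allowed
Total allowed: 6 of 10.

6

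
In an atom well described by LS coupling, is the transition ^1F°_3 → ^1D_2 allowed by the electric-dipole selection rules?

Parity must change: odd → even — ✓.
ΔS = 0: S: 0 → 0 — ✓.
ΔJ = 0, ±1 (not J=0↔0): J: 3 → 2, ΔJ = -1 — ✓.
ΔL = 0, ±1 (not L=0↔0): L: 3 → 2, ΔL = -1 — ✓.
All four E1 rules are satisfied.

allowed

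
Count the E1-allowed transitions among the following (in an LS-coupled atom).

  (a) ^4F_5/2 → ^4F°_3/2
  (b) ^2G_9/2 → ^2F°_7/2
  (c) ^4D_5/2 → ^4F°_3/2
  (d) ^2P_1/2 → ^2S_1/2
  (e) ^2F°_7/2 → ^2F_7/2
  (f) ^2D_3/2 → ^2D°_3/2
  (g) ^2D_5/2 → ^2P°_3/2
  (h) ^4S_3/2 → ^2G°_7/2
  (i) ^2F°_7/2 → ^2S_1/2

(a) allowed
(b) allowed
(c) allowed
(d) forbidden (parity fails)
(e) allowed
(f) allowed
(g) allowed
(h) forbidden (ΔS, ΔL, ΔJ fail)
(i) forbidden (ΔL, ΔJ fail)
Total allowed: 6 of 9.

6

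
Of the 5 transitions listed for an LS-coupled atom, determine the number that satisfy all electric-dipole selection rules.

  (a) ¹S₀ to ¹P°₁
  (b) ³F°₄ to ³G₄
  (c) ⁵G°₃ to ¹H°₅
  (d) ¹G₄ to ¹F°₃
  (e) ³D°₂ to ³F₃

(a) allowed
(b) allowed
(c) forbidden (parity, ΔS, ΔJ fail)
(d) allowed
(e) allowed
Total allowed: 4 of 5.

4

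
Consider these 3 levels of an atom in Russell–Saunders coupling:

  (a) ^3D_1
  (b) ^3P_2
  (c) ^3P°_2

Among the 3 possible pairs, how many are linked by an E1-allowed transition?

2

(a)–(b): forbidden (parity).
(a)–(c): allowed.
(b)–(c): allowed.
Allowed pairs: 2 of 3.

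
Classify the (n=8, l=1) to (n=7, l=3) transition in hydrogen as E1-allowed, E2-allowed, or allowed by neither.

E2

Δl = 3 − 1 = +2; l_i + l_f = 4.
E1 (Δl = ±1): not satisfied.
E2 (Δl = 0,±2, l_i+l_f ≥ 2): satisfied.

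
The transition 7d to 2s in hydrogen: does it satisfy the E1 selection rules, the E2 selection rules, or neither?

E2

Δl = 0 − 2 = -2; l_i + l_f = 2.
E1 (Δl = ±1): not satisfied.
E2 (Δl = 0,±2, l_i+l_f ≥ 2): satisfied.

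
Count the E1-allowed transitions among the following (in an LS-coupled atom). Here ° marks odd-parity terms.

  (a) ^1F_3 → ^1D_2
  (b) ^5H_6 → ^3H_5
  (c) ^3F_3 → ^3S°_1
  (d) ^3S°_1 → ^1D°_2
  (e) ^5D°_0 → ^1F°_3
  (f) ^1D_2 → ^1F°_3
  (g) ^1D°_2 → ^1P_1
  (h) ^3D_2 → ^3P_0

2

(a) forbidden (parity fails)
(b) forbidden (parity, ΔS fail)
(c) forbidden (ΔL, ΔJ fail)
(d) forbidden (parity, ΔS, ΔL fail)
(e) forbidden (parity, ΔS, ΔJ fail)
(f) allowed
(g) allowed
(h) forbidden (parity, ΔJ fail)
Total allowed: 2 of 8.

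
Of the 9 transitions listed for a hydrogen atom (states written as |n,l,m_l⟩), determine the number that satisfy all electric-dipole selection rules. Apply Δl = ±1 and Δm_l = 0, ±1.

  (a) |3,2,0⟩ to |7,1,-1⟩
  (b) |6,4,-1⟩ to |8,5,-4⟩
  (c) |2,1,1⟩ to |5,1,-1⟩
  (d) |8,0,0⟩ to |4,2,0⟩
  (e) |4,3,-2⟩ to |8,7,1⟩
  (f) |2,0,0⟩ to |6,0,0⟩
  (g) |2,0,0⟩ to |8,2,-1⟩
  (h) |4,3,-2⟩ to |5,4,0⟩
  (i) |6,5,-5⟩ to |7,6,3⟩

1

(a) allowed
(b) forbidden — Δm_l = -3 (E1 requires Δm_l = 0, ±1)
(c) forbidden — Δl = +0 (E1 requires Δl = ±1); Δm_l = -2 (E1 requires Δm_l = 0, ±1)
(d) forbidden — Δl = +2 (E1 requires Δl = ±1)
(e) forbidden — Δl = +4 (E1 requires Δl = ±1); Δm_l = +3 (E1 requires Δm_l = 0, ±1)
(f) forbidden — Δl = +0 (E1 requires Δl = ±1)
(g) forbidden — Δl = +2 (E1 requires Δl = ±1)
(h) forbidden — Δm_l = +2 (E1 requires Δm_l = 0, ±1)
(i) forbidden — Δm_l = +8 (E1 requires Δm_l = 0, ±1)
Total allowed: 1 of 9.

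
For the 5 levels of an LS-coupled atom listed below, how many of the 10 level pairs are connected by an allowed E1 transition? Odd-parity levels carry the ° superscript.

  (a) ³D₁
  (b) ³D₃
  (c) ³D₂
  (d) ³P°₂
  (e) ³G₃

(a)–(b): forbidden (parity, ΔJ).
(a)–(c): forbidden (parity).
(a)–(d): allowed.
(a)–(e): forbidden (parity, ΔL, ΔJ).
(b)–(c): forbidden (parity).
(b)–(d): allowed.
(b)–(e): forbidden (parity, ΔL).
(c)–(d): allowed.
(c)–(e): forbidden (parity, ΔL).
(d)–(e): forbidden (ΔL).
Allowed pairs: 3 of 10.

3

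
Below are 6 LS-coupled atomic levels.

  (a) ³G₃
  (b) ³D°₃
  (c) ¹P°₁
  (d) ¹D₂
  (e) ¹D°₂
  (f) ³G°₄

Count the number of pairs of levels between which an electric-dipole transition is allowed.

(a)–(b): forbidden (ΔL).
(a)–(c): forbidden (ΔS, ΔL, ΔJ).
(a)–(d): forbidden (parity, ΔS, ΔL).
(a)–(e): forbidden (ΔS, ΔL).
(a)–(f): allowed.
(b)–(c): forbidden (parity, ΔS, ΔJ).
(b)–(d): forbidden (ΔS).
(b)–(e): forbidden (parity, ΔS).
(b)–(f): forbidden (parity, ΔL).
(c)–(d): allowed.
(c)–(e): forbidden (parity).
(c)–(f): forbidden (parity, ΔS, ΔL, ΔJ).
(d)–(e): allowed.
(d)–(f): forbidden (ΔS, ΔL, ΔJ).
(e)–(f): forbidden (parity, ΔS, ΔL, ΔJ).
Allowed pairs: 3 of 15.

3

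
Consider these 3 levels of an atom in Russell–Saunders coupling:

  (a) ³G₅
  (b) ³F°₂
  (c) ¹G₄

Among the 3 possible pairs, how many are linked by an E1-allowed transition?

(a)–(b): forbidden (ΔJ).
(a)–(c): forbidden (parity, ΔS).
(b)–(c): forbidden (ΔS, ΔJ).
Allowed pairs: 0 of 3.

0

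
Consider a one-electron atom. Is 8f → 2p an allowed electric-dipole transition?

forbidden

Δl = 1 − 3 = -2; the E1 rule Δl = ±1 is ✗.
The transition is electric-dipole forbidden.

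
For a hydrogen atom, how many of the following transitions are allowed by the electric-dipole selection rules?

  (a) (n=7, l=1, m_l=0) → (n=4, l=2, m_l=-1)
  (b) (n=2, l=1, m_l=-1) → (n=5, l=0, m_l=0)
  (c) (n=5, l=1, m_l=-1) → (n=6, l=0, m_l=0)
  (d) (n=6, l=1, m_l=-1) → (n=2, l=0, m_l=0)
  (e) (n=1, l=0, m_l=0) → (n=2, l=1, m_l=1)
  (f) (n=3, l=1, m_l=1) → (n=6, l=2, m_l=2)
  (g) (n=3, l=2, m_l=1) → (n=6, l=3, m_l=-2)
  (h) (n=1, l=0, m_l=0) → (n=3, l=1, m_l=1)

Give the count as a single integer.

7

(a) allowed
(b) allowed
(c) allowed
(d) allowed
(e) allowed
(f) allowed
(g) forbidden — Δm_l = -3 (E1 requires Δm_l = 0, ±1)
(h) allowed
Total allowed: 7 of 8.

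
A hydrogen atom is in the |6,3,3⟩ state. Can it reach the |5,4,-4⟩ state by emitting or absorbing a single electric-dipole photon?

l: 3 → 4 (Δl = +1). Δl = ±1 passes.
Δm_l = -4 − (3) = -7. E1 requires Δm_l = 0, ±1: fails.
The transition is electric-dipole forbidden.

forbidden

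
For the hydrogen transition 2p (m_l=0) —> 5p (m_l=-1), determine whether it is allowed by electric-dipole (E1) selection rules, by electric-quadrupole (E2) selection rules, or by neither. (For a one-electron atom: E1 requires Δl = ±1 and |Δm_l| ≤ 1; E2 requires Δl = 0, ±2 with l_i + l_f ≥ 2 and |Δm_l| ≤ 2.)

E2

Δl = 1 − 1 = +0; l_i + l_f = 2.
Δm_l = -1.
E1 (Δl = ±1, |Δm_l| ≤ 1): not satisfied.
E2 (Δl = 0,±2, l_i+l_f ≥ 2, |Δm_l| ≤ 2): satisfied.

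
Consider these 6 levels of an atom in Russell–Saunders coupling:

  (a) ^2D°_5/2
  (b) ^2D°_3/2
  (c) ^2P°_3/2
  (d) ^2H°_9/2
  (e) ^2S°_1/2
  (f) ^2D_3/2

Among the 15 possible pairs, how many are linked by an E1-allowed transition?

(a)–(b): forbidden (parity).
(a)–(c): forbidden (parity).
(a)–(d): forbidden (parity, ΔL, ΔJ).
(a)–(e): forbidden (parity, ΔL, ΔJ).
(a)–(f): allowed.
(b)–(c): forbidden (parity).
(b)–(d): forbidden (parity, ΔL, ΔJ).
(b)–(e): forbidden (parity, ΔL).
(b)–(f): allowed.
(c)–(d): forbidden (parity, ΔL, ΔJ).
(c)–(e): forbidden (parity).
(c)–(f): allowed.
(d)–(e): forbidden (parity, ΔL, ΔJ).
(d)–(f): forbidden (ΔL, ΔJ).
(e)–(f): forbidden (ΔL).
Allowed pairs: 3 of 15.

3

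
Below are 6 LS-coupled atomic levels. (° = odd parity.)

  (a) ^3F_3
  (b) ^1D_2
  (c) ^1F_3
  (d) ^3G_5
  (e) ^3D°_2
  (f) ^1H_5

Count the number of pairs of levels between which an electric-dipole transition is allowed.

1

(a)–(b): forbidden (parity, ΔS).
(a)–(c): forbidden (parity, ΔS).
(a)–(d): forbidden (parity, ΔJ).
(a)–(e): allowed.
(a)–(f): forbidden (parity, ΔS, ΔL, ΔJ).
(b)–(c): forbidden (parity).
(b)–(d): forbidden (parity, ΔS, ΔL, ΔJ).
(b)–(e): forbidden (ΔS).
(b)–(f): forbidden (parity, ΔL, ΔJ).
(c)–(d): forbidden (parity, ΔS, ΔJ).
(c)–(e): forbidden (ΔS).
(c)–(f): forbidden (parity, ΔL, ΔJ).
(d)–(e): forbidden (ΔL, ΔJ).
(d)–(f): forbidden (parity, ΔS).
(e)–(f): forbidden (ΔS, ΔL, ΔJ).
Allowed pairs: 1 of 15.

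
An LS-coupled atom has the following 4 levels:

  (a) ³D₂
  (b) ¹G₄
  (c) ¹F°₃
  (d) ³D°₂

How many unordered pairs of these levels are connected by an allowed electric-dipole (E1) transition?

(a)–(b): forbidden (parity, ΔS, ΔL, ΔJ).
(a)–(c): forbidden (ΔS).
(a)–(d): allowed.
(b)–(c): allowed.
(b)–(d): forbidden (ΔS, ΔL, ΔJ).
(c)–(d): forbidden (parity, ΔS).
Allowed pairs: 2 of 6.

2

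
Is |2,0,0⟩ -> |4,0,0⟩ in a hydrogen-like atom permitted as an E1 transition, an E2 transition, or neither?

neither

Δl = 0 − 0 = +0; l_i + l_f = 0.
Δm_l = +0.
E1 (Δl = ±1, |Δm_l| ≤ 1): not satisfied.
E2 (Δl = 0,±2, l_i+l_f ≥ 2, |Δm_l| ≤ 2): not satisfied.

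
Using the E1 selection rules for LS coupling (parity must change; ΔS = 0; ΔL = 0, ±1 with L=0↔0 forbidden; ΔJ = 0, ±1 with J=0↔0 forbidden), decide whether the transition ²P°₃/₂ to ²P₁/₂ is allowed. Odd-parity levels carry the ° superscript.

Parity must change: odd → even — ok.
ΔS = 0: S: 1/2 → 1/2 — ok.
ΔL = 0, ±1 (not L=0↔0): L: 1 → 1, ΔL = +0 — ok.
ΔJ = 0, ±1 (not J=0↔0): J: 3/2 → 1/2, ΔJ = -1 — ok.
All four E1 rules are satisfied.

allowed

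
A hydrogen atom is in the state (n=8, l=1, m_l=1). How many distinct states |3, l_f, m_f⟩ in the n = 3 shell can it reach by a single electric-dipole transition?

4

E1 requires Δl = ±1, so l_f ∈ {0, 2}; with 0 ≤ l_f ≤ n_f−1 = 2, the allowed l_f values are {0, 2}.
For l_f = 0: m_f ∈ {m_i−1, m_i, m_i+1} ∩ [−0, 0] = {0} → 1 state.
For l_f = 2: m_f ∈ {m_i−1, m_i, m_i+1} ∩ [−2, 2] = {0, 1, 2} → 3 states.
Total: 4.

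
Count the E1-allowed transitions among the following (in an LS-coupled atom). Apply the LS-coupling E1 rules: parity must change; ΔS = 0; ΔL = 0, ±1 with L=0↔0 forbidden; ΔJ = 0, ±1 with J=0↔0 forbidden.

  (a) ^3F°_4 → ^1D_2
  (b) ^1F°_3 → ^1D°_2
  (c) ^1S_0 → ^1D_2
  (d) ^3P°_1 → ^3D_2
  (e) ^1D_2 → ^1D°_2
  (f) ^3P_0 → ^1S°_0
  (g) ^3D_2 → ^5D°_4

2

(a) forbidden (ΔS, ΔJ fail)
(b) forbidden (parity fails)
(c) forbidden (parity, ΔL, ΔJ fail)
(d) allowed
(e) allowed
(f) forbidden (ΔS, ΔJ fail)
(g) forbidden (ΔS, ΔJ fail)
Total allowed: 2 of 7.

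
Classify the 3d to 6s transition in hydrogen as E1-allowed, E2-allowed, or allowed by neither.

Δl = 0 − 2 = -2; l_i + l_f = 2.
E1 (Δl = ±1): not satisfied.
E2 (Δl = 0,±2, l_i+l_f ≥ 2): satisfied.

E2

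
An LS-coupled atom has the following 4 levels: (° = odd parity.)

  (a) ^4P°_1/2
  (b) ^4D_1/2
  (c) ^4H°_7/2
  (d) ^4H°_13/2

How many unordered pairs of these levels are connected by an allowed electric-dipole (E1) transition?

1

(a)–(b): allowed.
(a)–(c): forbidden (parity, ΔL, ΔJ).
(a)–(d): forbidden (parity, ΔL, ΔJ).
(b)–(c): forbidden (ΔL, ΔJ).
(b)–(d): forbidden (ΔL, ΔJ).
(c)–(d): forbidden (parity, ΔJ).
Allowed pairs: 1 of 6.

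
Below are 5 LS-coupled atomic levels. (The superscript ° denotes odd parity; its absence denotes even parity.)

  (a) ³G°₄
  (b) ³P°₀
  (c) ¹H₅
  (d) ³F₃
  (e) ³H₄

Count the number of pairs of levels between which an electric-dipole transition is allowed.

(a)–(b): forbidden (parity, ΔL, ΔJ).
(a)–(c): forbidden (ΔS).
(a)–(d): allowed.
(a)–(e): allowed.
(b)–(c): forbidden (ΔS, ΔL, ΔJ).
(b)–(d): forbidden (ΔL, ΔJ).
(b)–(e): forbidden (ΔL, ΔJ).
(c)–(d): forbidden (parity, ΔS, ΔL, ΔJ).
(c)–(e): forbidden (parity, ΔS).
(d)–(e): forbidden (parity, ΔL).
Allowed pairs: 2 of 10.

2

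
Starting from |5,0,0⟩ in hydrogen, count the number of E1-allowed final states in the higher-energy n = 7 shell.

E1 requires Δl = ±1, so l_f ∈ {-1, 1}; with 0 ≤ l_f ≤ n_f−1 = 6, the allowed l_f values are {1}.
For l_f = 1: m_f ∈ {m_i−1, m_i, m_i+1} ∩ [−1, 1] = {-1, 0, 1} → 3 states.
Total: 3.

3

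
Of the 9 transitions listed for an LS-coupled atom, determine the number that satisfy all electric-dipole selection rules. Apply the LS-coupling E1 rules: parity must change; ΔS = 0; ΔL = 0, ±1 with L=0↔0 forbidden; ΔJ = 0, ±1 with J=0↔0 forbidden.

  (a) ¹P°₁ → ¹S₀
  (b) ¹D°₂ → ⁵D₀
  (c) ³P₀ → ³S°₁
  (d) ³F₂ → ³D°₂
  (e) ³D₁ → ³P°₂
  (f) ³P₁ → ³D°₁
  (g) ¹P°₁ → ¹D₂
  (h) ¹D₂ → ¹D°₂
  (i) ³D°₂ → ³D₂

8

(a) allowed
(b) forbidden (ΔS, ΔJ fail)
(c) allowed
(d) allowed
(e) allowed
(f) allowed
(g) allowed
(h) allowed
(i) allowed
Total allowed: 8 of 9.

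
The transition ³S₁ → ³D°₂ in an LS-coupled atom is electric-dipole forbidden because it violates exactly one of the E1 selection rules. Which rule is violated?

Parity must change: even → odd — ok.
ΔL = 0, ±1 (not L=0↔0): L: 0 → 2, ΔL = +2 — fails.
ΔS = 0: S: 1 → 1 — ok.
ΔJ = 0, ±1 (not J=0↔0): J: 1 → 2, ΔJ = +1 — ok.

the ΔL = 0, ±1 rule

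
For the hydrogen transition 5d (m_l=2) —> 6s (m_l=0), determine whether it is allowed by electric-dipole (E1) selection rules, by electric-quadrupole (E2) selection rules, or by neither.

Δl = 0 − 2 = -2; l_i + l_f = 2.
Δm_l = -2.
E1 (Δl = ±1, |Δm_l| ≤ 1): not satisfied.
E2 (Δl = 0,±2, l_i+l_f ≥ 2, |Δm_l| ≤ 2): satisfied.

E2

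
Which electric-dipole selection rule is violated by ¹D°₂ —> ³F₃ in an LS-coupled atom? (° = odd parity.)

the ΔS = 0 rule

Reading off the term symbols: S 0→1, L 2→3, J 2→3, parity odd→even.
Parity must change: odd → even — passes.
ΔS = 0: S: 0 → 1 — fails.
ΔL = 0, ±1 (not L=0↔0): L: 2 → 3, ΔL = +1 — passes.
ΔJ = 0, ±1 (not J=0↔0): J: 2 → 3, ΔJ = +1 — passes.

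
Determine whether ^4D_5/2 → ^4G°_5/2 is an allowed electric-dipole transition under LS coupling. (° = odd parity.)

Reading off the term symbols: S 3/2→3/2, L 2→4, J 5/2→5/2, parity even→odd.
Parity must change: even → odd — satisfied.
ΔS = 0: S: 3/2 → 3/2 — satisfied.
ΔL = 0, ±1 (not L=0↔0): L: 2 → 4, ΔL = +2 — violated.
ΔJ = 0, ±1 (not J=0↔0): J: 5/2 → 5/2, ΔJ = +0 — satisfied.
Rule(s) violated: ΔL.

forbidden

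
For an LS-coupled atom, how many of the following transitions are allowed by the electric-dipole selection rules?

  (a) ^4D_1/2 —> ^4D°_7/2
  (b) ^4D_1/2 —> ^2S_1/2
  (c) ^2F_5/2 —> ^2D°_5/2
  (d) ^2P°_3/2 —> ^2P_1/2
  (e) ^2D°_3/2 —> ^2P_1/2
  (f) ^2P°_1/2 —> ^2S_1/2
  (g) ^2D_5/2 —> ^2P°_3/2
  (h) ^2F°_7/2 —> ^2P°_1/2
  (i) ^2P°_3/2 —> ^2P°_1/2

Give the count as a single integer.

(a) forbidden (ΔJ fails)
(b) forbidden (parity, ΔS, ΔL fail)
(c) allowed
(d) allowed
(e) allowed
(f) allowed
(g) allowed
(h) forbidden (parity, ΔL, ΔJ fail)
(i) forbidden (parity fails)
Total allowed: 5 of 9.

5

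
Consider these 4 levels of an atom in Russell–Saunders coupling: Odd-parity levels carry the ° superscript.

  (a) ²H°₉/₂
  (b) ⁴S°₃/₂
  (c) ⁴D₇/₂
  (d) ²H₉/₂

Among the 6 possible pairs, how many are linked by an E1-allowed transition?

1

(a)–(b): forbidden (parity, ΔS, ΔL, ΔJ).
(a)–(c): forbidden (ΔS, ΔL).
(a)–(d): allowed.
(b)–(c): forbidden (ΔL, ΔJ).
(b)–(d): forbidden (ΔS, ΔL, ΔJ).
(c)–(d): forbidden (parity, ΔS, ΔL).
Allowed pairs: 1 of 6.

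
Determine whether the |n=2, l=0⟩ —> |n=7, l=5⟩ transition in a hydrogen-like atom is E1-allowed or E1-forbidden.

Δl = 5 − 0 = +5; the E1 rule Δl = ±1 is ✗.
The transition is electric-dipole forbidden.

forbidden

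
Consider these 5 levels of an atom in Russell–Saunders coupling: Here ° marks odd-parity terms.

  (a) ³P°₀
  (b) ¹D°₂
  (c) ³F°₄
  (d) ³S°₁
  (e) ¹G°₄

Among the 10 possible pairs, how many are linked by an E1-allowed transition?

0

(a)–(b): forbidden (parity, ΔS, ΔJ).
(a)–(c): forbidden (parity, ΔL, ΔJ).
(a)–(d): forbidden (parity).
(a)–(e): forbidden (parity, ΔS, ΔL, ΔJ).
(b)–(c): forbidden (parity, ΔS, ΔJ).
(b)–(d): forbidden (parity, ΔS, ΔL).
(b)–(e): forbidden (parity, ΔL, ΔJ).
(c)–(d): forbidden (parity, ΔL, ΔJ).
(c)–(e): forbidden (parity, ΔS).
(d)–(e): forbidden (parity, ΔS, ΔL, ΔJ).
Allowed pairs: 0 of 10.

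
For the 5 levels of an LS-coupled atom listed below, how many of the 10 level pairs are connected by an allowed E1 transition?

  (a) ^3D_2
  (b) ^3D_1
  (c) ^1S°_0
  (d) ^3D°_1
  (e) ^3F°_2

4

(a)–(b): forbidden (parity).
(a)–(c): forbidden (ΔS, ΔL, ΔJ).
(a)–(d): allowed.
(a)–(e): allowed.
(b)–(c): forbidden (ΔS, ΔL).
(b)–(d): allowed.
(b)–(e): allowed.
(c)–(d): forbidden (parity, ΔS, ΔL).
(c)–(e): forbidden (parity, ΔS, ΔL, ΔJ).
(d)–(e): forbidden (parity).
Allowed pairs: 4 of 10.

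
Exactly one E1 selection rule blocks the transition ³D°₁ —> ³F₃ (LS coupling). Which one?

ΔS = 0: S: 1 → 1 — satisfied.
Parity must change: odd → even — satisfied.
ΔL = 0, ±1 (not L=0↔0): L: 2 → 3, ΔL = +1 — satisfied.
ΔJ = 0, ±1 (not J=0↔0): J: 1 → 3, ΔJ = +2 — violated.

the ΔJ = 0, ±1 rule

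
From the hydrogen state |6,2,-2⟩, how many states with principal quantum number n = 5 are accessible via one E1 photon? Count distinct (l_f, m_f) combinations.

E1 requires Δl = ±1, so l_f ∈ {1, 3}; with 0 ≤ l_f ≤ n_f−1 = 4, the allowed l_f values are {1, 3}.
For l_f = 1: m_f ∈ {m_i−1, m_i, m_i+1} ∩ [−1, 1] = {-1} → 1 state.
For l_f = 3: m_f ∈ {m_i−1, m_i, m_i+1} ∩ [−3, 3] = {-3, -2, -1} → 3 states.
Total: 4.

4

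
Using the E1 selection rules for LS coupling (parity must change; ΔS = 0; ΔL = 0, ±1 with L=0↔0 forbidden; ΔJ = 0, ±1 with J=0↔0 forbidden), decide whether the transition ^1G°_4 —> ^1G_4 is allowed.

Initial level: S=0, L=4, J=4, parity odd. Final level: S=0, L=4, J=4, parity even.
Parity must change: odd → even — passes.
ΔS = 0: S: 0 → 0 — passes.
ΔL = 0, ±1 (not L=0↔0): L: 4 → 4, ΔL = +0 — passes.
ΔJ = 0, ±1 (not J=0↔0): J: 4 → 4, ΔJ = +0 — passes.
All four E1 rules are satisfied.

allowed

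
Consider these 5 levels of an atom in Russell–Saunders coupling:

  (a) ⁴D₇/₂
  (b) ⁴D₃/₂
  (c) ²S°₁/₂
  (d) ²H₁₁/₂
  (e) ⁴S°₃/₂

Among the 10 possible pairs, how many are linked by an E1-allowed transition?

(a)–(b): forbidden (parity, ΔJ).
(a)–(c): forbidden (ΔS, ΔL, ΔJ).
(a)–(d): forbidden (parity, ΔS, ΔL, ΔJ).
(a)–(e): forbidden (ΔL, ΔJ).
(b)–(c): forbidden (ΔS, ΔL).
(b)–(d): forbidden (parity, ΔS, ΔL, ΔJ).
(b)–(e): forbidden (ΔL).
(c)–(d): forbidden (ΔL, ΔJ).
(c)–(e): forbidden (parity, ΔS, ΔL).
(d)–(e): forbidden (ΔS, ΔL, ΔJ).
Allowed pairs: 0 of 10.

0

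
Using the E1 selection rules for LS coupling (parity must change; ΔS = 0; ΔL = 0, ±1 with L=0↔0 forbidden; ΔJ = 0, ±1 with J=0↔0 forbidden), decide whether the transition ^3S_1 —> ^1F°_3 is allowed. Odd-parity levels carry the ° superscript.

Parity must change: even → odd — ok.
ΔS = 0: S: 1 → 0 — fails.
ΔL = 0, ±1 (not L=0↔0): L: 0 → 3, ΔL = +3 — fails.
ΔJ = 0, ±1 (not J=0↔0): J: 1 → 3, ΔJ = +2 — fails.
Rule(s) violated: ΔS, ΔL, ΔJ.

forbidden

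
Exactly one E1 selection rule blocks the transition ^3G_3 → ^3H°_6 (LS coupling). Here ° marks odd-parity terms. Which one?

Reading off the term symbols: S 1→1, L 4→5, J 3→6, parity even→odd.
Parity must change: even → odd — ✓.
ΔS = 0: S: 1 → 1 — ✓.
ΔL = 0, ±1 (not L=0↔0): L: 4 → 5, ΔL = +1 — ✓.
ΔJ = 0, ±1 (not J=0↔0): J: 3 → 6, ΔJ = +3 — ✗.

the ΔJ = 0, ±1 rule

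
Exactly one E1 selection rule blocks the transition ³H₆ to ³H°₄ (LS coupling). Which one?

Reading off the term symbols: S 1→1, L 5→5, J 6→4, parity even→odd.
Parity must change: even → odd — satisfied.
ΔS = 0: S: 1 → 1 — satisfied.
ΔL = 0, ±1 (not L=0↔0): L: 5 → 5, ΔL = +0 — satisfied.
ΔJ = 0, ±1 (not J=0↔0): J: 6 → 4, ΔJ = -2 — violated.

the ΔJ = 0, ±1 rule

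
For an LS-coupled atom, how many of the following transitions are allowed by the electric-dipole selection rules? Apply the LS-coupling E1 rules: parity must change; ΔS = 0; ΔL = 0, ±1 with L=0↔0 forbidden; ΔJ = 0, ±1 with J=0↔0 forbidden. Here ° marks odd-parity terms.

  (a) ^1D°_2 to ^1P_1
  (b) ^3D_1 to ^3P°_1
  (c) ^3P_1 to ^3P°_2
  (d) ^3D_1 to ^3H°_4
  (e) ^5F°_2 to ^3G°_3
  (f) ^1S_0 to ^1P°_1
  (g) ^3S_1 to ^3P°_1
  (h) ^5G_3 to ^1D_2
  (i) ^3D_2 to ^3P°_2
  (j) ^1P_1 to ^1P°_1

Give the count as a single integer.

7

(a) allowed
(b) allowed
(c) allowed
(d) forbidden (ΔL, ΔJ fail)
(e) forbidden (parity, ΔS fail)
(f) allowed
(g) allowed
(h) forbidden (parity, ΔS, ΔL fail)
(i) allowed
(j) allowed
Total allowed: 7 of 10.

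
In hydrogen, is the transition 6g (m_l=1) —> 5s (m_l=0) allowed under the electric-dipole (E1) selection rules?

forbidden

l: 4 → 0 (Δl = -4). Δl = ±1 violated.
m_l: 1 → 0 (Δm_l = -1). |Δm_l| ≤ 1 satisfied.
The transition is electric-dipole forbidden.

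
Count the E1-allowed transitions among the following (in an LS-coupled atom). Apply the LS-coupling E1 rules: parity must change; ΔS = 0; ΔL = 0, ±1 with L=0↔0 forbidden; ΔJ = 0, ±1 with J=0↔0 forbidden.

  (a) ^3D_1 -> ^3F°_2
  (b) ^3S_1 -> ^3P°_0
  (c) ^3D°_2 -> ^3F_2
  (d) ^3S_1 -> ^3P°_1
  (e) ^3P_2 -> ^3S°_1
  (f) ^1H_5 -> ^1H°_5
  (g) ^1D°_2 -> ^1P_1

7

(a) allowed
(b) allowed
(c) allowed
(d) allowed
(e) allowed
(f) allowed
(g) allowed
Total allowed: 7 of 7.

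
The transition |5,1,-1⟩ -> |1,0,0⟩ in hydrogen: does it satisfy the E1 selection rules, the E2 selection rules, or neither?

E1

Δl = 0 − 1 = -1; l_i + l_f = 1.
Δm_l = +1.
E1 (Δl = ±1, |Δm_l| ≤ 1): satisfied.
E2 (Δl = 0,±2, l_i+l_f ≥ 2, |Δm_l| ≤ 2): not satisfied.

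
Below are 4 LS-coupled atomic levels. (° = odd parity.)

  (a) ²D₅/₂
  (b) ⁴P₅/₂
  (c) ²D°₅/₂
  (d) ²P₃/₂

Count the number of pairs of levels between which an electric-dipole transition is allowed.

2

(a)–(b): forbidden (parity, ΔS).
(a)–(c): allowed.
(a)–(d): forbidden (parity).
(b)–(c): forbidden (ΔS).
(b)–(d): forbidden (parity, ΔS).
(c)–(d): allowed.
Allowed pairs: 2 of 6.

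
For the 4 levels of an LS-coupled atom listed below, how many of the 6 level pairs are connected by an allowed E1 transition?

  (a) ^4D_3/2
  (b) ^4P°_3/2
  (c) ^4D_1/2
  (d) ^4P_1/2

(a)–(b): allowed.
(a)–(c): forbidden (parity).
(a)–(d): forbidden (parity).
(b)–(c): allowed.
(b)–(d): allowed.
(c)–(d): forbidden (parity).
Allowed pairs: 3 of 6.

3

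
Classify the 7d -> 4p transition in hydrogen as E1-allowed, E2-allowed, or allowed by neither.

E1

Δl = 1 − 2 = -1; l_i + l_f = 3.
E1 (Δl = ±1): satisfied.
E2 (Δl = 0,±2, l_i+l_f ≥ 2): not satisfied.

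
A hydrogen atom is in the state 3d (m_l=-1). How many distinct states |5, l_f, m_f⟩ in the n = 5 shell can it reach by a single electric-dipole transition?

5

E1 requires Δl = ±1, so l_f ∈ {1, 3}; with 0 ≤ l_f ≤ n_f−1 = 4, the allowed l_f values are {1, 3}.
For l_f = 1: m_f ∈ {m_i−1, m_i, m_i+1} ∩ [−1, 1] = {-1, 0} → 2 states.
For l_f = 3: m_f ∈ {m_i−1, m_i, m_i+1} ∩ [−3, 3] = {-2, -1, 0} → 3 states.
Total: 5.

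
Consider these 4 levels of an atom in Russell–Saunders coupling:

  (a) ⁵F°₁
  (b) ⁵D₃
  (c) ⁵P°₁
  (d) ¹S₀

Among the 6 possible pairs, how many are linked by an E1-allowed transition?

(a)–(b): forbidden (ΔJ).
(a)–(c): forbidden (parity, ΔL).
(a)–(d): forbidden (ΔS, ΔL).
(b)–(c): forbidden (ΔJ).
(b)–(d): forbidden (parity, ΔS, ΔL, ΔJ).
(c)–(d): forbidden (ΔS).
Allowed pairs: 0 of 6.

0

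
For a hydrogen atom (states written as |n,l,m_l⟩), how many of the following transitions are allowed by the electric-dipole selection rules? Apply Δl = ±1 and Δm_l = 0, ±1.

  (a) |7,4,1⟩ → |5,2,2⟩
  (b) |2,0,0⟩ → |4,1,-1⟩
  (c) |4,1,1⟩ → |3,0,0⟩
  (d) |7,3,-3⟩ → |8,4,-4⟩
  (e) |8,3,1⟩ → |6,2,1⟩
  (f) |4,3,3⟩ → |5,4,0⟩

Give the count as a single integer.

4

(a) forbidden — Δl = -2 (E1 requires Δl = ±1)
(b) allowed
(c) allowed
(d) allowed
(e) allowed
(f) forbidden — Δm_l = -3 (E1 requires Δm_l = 0, ±1)
Total allowed: 4 of 6.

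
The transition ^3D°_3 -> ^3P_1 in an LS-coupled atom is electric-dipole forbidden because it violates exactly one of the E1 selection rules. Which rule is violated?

ΔS = 0: S: 1 → 1 — ✓.
ΔJ = 0, ±1 (not J=0↔0): J: 3 → 1, ΔJ = -2 — ✗.
ΔL = 0, ±1 (not L=0↔0): L: 2 → 1, ΔL = -1 — ✓.
Parity must change: odd → even — ✓.

the ΔJ = 0, ±1 rule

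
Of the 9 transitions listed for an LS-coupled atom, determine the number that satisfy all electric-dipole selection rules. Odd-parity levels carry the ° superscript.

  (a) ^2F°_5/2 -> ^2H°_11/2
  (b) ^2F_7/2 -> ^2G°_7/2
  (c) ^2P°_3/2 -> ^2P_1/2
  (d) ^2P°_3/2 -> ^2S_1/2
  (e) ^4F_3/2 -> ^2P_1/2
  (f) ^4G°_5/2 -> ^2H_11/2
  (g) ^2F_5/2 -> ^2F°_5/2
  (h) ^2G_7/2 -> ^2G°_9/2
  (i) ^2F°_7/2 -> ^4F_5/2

5

(a) forbidden (parity, ΔL, ΔJ fail)
(b) allowed
(c) allowed
(d) allowed
(e) forbidden (parity, ΔS, ΔL fail)
(f) forbidden (ΔS, ΔJ fail)
(g) allowed
(h) allowed
(i) forbidden (ΔS fails)
Total allowed: 5 of 9.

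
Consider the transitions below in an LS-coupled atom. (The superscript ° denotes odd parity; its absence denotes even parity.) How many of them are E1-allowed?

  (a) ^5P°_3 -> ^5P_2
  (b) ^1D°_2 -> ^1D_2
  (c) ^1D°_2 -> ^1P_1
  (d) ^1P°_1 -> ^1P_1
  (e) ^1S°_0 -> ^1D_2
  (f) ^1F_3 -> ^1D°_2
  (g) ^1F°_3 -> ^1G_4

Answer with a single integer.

(a) allowed
(b) allowed
(c) allowed
(d) allowed
(e) forbidden (ΔL, ΔJ fail)
(f) allowed
(g) allowed
Total allowed: 6 of 7.

6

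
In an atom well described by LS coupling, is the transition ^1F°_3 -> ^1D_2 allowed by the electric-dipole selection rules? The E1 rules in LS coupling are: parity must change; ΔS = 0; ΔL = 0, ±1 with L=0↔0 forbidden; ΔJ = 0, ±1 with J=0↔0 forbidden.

allowed

Reading off the term symbols: S 0→0, L 3→2, J 3→2, parity odd→even.
ΔS = 0: S: 0 → 0 — satisfied.
Parity must change: odd → even — satisfied.
ΔJ = 0, ±1 (not J=0↔0): J: 3 → 2, ΔJ = -1 — satisfied.
ΔL = 0, ±1 (not L=0↔0): L: 3 → 2, ΔL = -1 — satisfied.
All four E1 rules are satisfied.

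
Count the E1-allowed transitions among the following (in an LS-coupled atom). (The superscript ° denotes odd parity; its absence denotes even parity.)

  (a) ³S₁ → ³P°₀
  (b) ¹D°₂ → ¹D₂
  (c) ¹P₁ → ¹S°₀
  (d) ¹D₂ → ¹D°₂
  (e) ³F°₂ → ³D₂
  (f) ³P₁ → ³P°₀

(a) allowed
(b) allowed
(c) allowed
(d) allowed
(e) allowed
(f) allowed
Total allowed: 6 of 6.

6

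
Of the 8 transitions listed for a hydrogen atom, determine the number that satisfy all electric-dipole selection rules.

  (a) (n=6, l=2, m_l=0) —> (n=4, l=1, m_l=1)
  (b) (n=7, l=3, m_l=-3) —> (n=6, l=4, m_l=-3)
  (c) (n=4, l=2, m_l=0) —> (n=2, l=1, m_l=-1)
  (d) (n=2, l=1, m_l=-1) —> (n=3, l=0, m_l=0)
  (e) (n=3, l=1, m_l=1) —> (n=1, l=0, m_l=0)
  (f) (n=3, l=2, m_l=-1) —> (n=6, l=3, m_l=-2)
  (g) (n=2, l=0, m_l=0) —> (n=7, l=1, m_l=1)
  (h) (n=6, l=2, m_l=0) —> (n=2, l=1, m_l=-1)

(a) allowed
(b) allowed
(c) allowed
(d) allowed
(e) allowed
(f) allowed
(g) allowed
(h) allowed
Total allowed: 8 of 8.

8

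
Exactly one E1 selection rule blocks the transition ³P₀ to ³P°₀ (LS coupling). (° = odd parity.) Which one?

Initial level: S=1, L=1, J=0, parity even. Final level: S=1, L=1, J=0, parity odd.
Parity must change: even → odd — ✓.
ΔS = 0: S: 1 → 1 — ✓.
ΔL = 0, ±1 (not L=0↔0): L: 1 → 1, ΔL = +0 — ✓.
ΔJ = 0, ±1 (not J=0↔0): J: 0 → 0, ΔJ = +0 — ✗.

the J=0 ↔ J=0 exclusion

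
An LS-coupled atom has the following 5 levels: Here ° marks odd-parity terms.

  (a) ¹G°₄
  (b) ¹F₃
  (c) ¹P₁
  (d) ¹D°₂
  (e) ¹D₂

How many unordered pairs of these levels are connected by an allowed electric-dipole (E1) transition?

4

(a)–(b): allowed.
(a)–(c): forbidden (ΔL, ΔJ).
(a)–(d): forbidden (parity, ΔL, ΔJ).
(a)–(e): forbidden (ΔL, ΔJ).
(b)–(c): forbidden (parity, ΔL, ΔJ).
(b)–(d): allowed.
(b)–(e): forbidden (parity).
(c)–(d): allowed.
(c)–(e): forbidden (parity).
(d)–(e): allowed.
Allowed pairs: 4 of 10.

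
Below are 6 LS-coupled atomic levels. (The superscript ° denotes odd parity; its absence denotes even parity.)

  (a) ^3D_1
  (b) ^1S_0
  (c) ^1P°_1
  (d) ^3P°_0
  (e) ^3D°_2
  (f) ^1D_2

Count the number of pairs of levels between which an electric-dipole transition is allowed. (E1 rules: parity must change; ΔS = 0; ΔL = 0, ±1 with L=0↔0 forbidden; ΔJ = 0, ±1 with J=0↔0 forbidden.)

4

(a)–(b): forbidden (parity, ΔS, ΔL).
(a)–(c): forbidden (ΔS).
(a)–(d): allowed.
(a)–(e): allowed.
(a)–(f): forbidden (parity, ΔS).
(b)–(c): allowed.
(b)–(d): forbidden (ΔS, ΔJ).
(b)–(e): forbidden (ΔS, ΔL, ΔJ).
(b)–(f): forbidden (parity, ΔL, ΔJ).
(c)–(d): forbidden (parity, ΔS).
(c)–(e): forbidden (parity, ΔS).
(c)–(f): allowed.
(d)–(e): forbidden (parity, ΔJ).
(d)–(f): forbidden (ΔS, ΔJ).
(e)–(f): forbidden (ΔS).
Allowed pairs: 4 of 15.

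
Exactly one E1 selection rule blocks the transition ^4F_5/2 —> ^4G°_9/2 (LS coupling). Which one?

Initial level: S=3/2, L=3, J=5/2, parity even. Final level: S=3/2, L=4, J=9/2, parity odd.
Parity must change: even → odd — ok.
ΔS = 0: S: 3/2 → 3/2 — ok.
ΔL = 0, ±1 (not L=0↔0): L: 3 → 4, ΔL = +1 — ok.
ΔJ = 0, ±1 (not J=0↔0): J: 5/2 → 9/2, ΔJ = +2 — fails.

the ΔJ = 0, ±1 rule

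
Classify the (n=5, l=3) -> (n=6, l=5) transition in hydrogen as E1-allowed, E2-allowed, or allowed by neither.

E2

Δl = 5 − 3 = +2; l_i + l_f = 8.
E1 (Δl = ±1): not satisfied.
E2 (Δl = 0,±2, l_i+l_f ≥ 2): satisfied.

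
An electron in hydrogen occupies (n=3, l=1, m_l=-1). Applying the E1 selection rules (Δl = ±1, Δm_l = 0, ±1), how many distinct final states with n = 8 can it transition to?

E1 requires Δl = ±1, so l_f ∈ {0, 2}; with 0 ≤ l_f ≤ n_f−1 = 7, the allowed l_f values are {0, 2}.
For l_f = 0: m_f ∈ {m_i−1, m_i, m_i+1} ∩ [−0, 0] = {0} → 1 state.
For l_f = 2: m_f ∈ {m_i−1, m_i, m_i+1} ∩ [−2, 2] = {-2, -1, 0} → 3 states.
Total: 4.

4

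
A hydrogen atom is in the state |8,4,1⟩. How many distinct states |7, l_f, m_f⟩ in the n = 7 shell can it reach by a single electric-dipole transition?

6

E1 requires Δl = ±1, so l_f ∈ {3, 5}; with 0 ≤ l_f ≤ n_f−1 = 6, the allowed l_f values are {3, 5}.
For l_f = 3: m_f ∈ {m_i−1, m_i, m_i+1} ∩ [−3, 3] = {0, 1, 2} → 3 states.
For l_f = 5: m_f ∈ {m_i−1, m_i, m_i+1} ∩ [−5, 5] = {0, 1, 2} → 3 states.
Total: 6.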